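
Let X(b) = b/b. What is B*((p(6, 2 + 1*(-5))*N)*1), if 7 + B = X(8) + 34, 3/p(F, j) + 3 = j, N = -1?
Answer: 14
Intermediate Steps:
X(b) = 1
p(F, j) = 3/(-3 + j)
B = 28 (B = -7 + (1 + 34) = -7 + 35 = 28)
B*((p(6, 2 + 1*(-5))*N)*1) = 28*(((3/(-3 + (2 + 1*(-5))))*(-1))*1) = 28*(((3/(-3 + (2 - 5)))*(-1))*1) = 28*(((3/(-3 - 3))*(-1))*1) = 28*(((3/(-6))*(-1))*1) = 28*(((3*(-⅙))*(-1))*1) = 28*(-½*(-1)*1) = 28*((½)*1) = 28*(½) = 14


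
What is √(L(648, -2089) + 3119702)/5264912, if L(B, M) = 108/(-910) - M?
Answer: √646288757205/2395534960 ≈ 0.00033559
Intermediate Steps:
L(B, M) = -54/455 - M (L(B, M) = 108*(-1/910) - M = -54/455 - M)
√(L(648, -2089) + 3119702)/5264912 = √((-54/455 - 1*(-2089)) + 3119702)/5264912 = √((-54/455 + 2089) + 3119702)*(1/5264912) = √(950441/455 + 3119702)*(1/5264912) = √(1420414851/455)*(1/5264912) = (√646288757205/455)*(1/5264912) = √646288757205/2395534960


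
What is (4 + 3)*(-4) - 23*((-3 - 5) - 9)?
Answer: 363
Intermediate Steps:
(4 + 3)*(-4) - 23*((-3 - 5) - 9) = 7*(-4) - 23*(-8 - 9) = -28 - 23*(-17) = -28 + 391 = 363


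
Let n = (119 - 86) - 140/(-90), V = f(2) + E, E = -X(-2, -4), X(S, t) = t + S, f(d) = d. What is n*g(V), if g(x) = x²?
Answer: 19904/9 ≈ 2211.6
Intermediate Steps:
X(S, t) = S + t
E = 6 (E = -(-2 - 4) = -1*(-6) = 6)
V = 8 (V = 2 + 6 = 8)
n = 311/9 (n = 33 - 140*(-1/90) = 33 + 14/9 = 311/9 ≈ 34.556)
n*g(V) = (311/9)*8² = (311/9)*64 = 19904/9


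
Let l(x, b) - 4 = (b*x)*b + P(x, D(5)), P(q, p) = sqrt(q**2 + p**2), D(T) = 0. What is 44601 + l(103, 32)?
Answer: 150180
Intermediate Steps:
P(q, p) = sqrt(p**2 + q**2)
l(x, b) = 4 + sqrt(x**2) + x*b**2 (l(x, b) = 4 + ((b*x)*b + sqrt(0**2 + x**2)) = 4 + (x*b**2 + sqrt(0 + x**2)) = 4 + (x*b**2 + sqrt(x**2)) = 4 + (sqrt(x**2) + x*b**2) = 4 + sqrt(x**2) + x*b**2)
44601 + l(103, 32) = 44601 + (4 + sqrt(103**2) + 103*32**2) = 44601 + (4 + sqrt(10609) + 103*1024) = 44601 + (4 + 103 + 105472) = 44601 + 105579 = 150180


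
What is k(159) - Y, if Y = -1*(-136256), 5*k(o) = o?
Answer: -681121/5 ≈ -1.3622e+5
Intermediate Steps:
k(o) = o/5
Y = 136256
k(159) - Y = (⅕)*159 - 1*136256 = 159/5 - 136256 = -681121/5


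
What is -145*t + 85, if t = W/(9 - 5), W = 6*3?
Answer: -1135/2 ≈ -567.50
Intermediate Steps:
W = 18
t = 9/2 (t = 18/(9 - 5) = 18/4 = (¼)*18 = 9/2 ≈ 4.5000)
-145*t + 85 = -145*9/2 + 85 = -1305/2 + 85 = -1135/2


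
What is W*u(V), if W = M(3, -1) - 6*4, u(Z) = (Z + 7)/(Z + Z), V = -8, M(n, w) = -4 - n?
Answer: -31/16 ≈ -1.9375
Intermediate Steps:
u(Z) = (7 + Z)/(2*Z) (u(Z) = (7 + Z)/((2*Z)) = (7 + Z)*(1/(2*Z)) = (7 + Z)/(2*Z))
W = -31 (W = (-4 - 1*3) - 6*4 = (-4 - 3) - 1*24 = -7 - 24 = -31)
W*u(V) = -31*(7 - 8)/(2*(-8)) = -31*(-1)*(-1)/(2*8) = -31*1/16 = -31/16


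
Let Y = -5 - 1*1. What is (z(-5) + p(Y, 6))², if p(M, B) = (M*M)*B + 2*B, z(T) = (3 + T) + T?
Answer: 48841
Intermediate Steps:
Y = -6 (Y = -5 - 1 = -6)
z(T) = 3 + 2*T
p(M, B) = 2*B + B*M² (p(M, B) = M²*B + 2*B = B*M² + 2*B = 2*B + B*M²)
(z(-5) + p(Y, 6))² = ((3 + 2*(-5)) + 6*(2 + (-6)²))² = ((3 - 10) + 6*(2 + 36))² = (-7 + 6*38)² = (-7 + 228)² = 221² = 48841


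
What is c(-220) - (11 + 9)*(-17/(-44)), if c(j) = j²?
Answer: 532315/11 ≈ 48392.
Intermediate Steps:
c(-220) - (11 + 9)*(-17/(-44)) = (-220)² - (11 + 9)*(-17/(-44)) = 48400 - 20*(-17*(-1/44)) = 48400 - 20*17/44 = 48400 - 1*85/11 = 48400 - 85/11 = 532315/11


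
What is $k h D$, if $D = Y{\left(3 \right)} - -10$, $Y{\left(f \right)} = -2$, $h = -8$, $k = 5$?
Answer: $-320$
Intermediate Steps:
$D = 8$ ($D = -2 - -10 = -2 + 10 = 8$)
$k h D = 5 \left(-8\right) 8 = \left(-40\right) 8 = -320$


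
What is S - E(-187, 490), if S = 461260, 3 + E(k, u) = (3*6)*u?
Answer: 452443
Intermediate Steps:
E(k, u) = -3 + 18*u (E(k, u) = -3 + (3*6)*u = -3 + 18*u)
S - E(-187, 490) = 461260 - (-3 + 18*490) = 461260 - (-3 + 8820) = 461260 - 1*8817 = 461260 - 8817 = 452443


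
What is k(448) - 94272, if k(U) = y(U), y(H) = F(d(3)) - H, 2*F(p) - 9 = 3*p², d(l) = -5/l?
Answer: -284134/3 ≈ -94711.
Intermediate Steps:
F(p) = 9/2 + 3*p²/2 (F(p) = 9/2 + (3*p²)/2 = 9/2 + 3*p²/2)
y(H) = 26/3 - H (y(H) = (9/2 + 3*(-5/3)²/2) - H = (9/2 + (3/2)*(25/9)) - H = (9/2 + 25/6) - H = 26/3 - H)
k(U) = 26/3 - U
k(448) - 94272 = (26/3 - 1*448) - 94272 = (26/3 - 448) - 94272 = -1318/3 - 94272 = -284134/3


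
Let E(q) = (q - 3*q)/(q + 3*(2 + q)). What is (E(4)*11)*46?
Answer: -184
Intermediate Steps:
E(q) = -2*q/(6 + 4*q) (E(q) = (-2*q)/(q + (6 + 3*q)) = (-2*q)/(6 + 4*q) = -2*q/(6 + 4*q))
(E(4)*11)*46 = (-1*4/(3 + 2*4)*11)*46 = (-1*4/(3 + 8)*11)*46 = (-1*4/11*11)*46 = (-1*4*1/11*11)*46 = -4/11*11*46 = -4*46 = -184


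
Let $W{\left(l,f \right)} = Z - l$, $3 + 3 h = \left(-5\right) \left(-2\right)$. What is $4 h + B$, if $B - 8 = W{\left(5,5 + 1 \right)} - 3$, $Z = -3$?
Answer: $\frac{19}{3} \approx 6.3333$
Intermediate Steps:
$h = \frac{7}{3}$ ($h = -1 + \frac{\left(-5\right) \left(-2\right)}{3} = -1 + \frac{1}{3} \cdot 10 = -1 + \frac{10}{3} = \frac{7}{3} \approx 2.3333$)
$W{\left(l,f \right)} = -3 - l$
$B = -3$ ($B = 8 - 11 = -3$)
$4 h + B = 4 \cdot \frac{7}{3} - 3 = \frac{28}{3} - 3 = \frac{19}{3}$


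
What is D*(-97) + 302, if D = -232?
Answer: 22806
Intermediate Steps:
D*(-97) + 302 = -232*(-97) + 302 = 22504 + 302 = 22806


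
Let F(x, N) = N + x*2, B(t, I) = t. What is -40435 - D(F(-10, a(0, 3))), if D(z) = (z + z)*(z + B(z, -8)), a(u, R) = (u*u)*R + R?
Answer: -41591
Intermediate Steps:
a(u, R) = R + R*u**2 (a(u, R) = u**2*R + R = R*u**2 + R = R + R*u**2)
F(x, N) = N + 2*x
D(z) = 4*z**2 (D(z) = (z + z)*(z + z) = (2*z)*(2*z) = 4*z**2)
-40435 - D(F(-10, a(0, 3))) = -40435 - 4*(3*(1 + 0**2) + 2*(-10))**2 = -40435 - 4*(3*(1 + 0) - 20)**2 = -40435 - 4*(3*1 - 20)**2 = -40435 - 4*(3 - 20)**2 = -40435 - 4*(-17)**2 = -40435 - 4*289 = -40435 - 1*1156 = -40435 - 1156 = -41591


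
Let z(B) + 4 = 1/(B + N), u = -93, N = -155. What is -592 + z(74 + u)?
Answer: -103705/174 ≈ -596.01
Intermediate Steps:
z(B) = -4 + 1/(-155 + B) (z(B) = -4 + 1/(B - 155) = -4 + 1/(-155 + B))
-592 + z(74 + u) = -592 + (621 - 4*(74 - 93))/(-155 + (74 - 93)) = -592 + (621 - 4*(-19))/(-155 - 19) = -592 + (621 + 76)/(-174) = -592 - 1/174*697 = -592 - 697/174 = -103705/174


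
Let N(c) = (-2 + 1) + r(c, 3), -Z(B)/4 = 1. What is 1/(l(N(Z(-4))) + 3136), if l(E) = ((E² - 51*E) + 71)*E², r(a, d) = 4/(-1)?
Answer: 1/11911 ≈ 8.3956e-5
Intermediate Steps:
Z(B) = -4 (Z(B) = -4*1 = -4)
r(a, d) = -4 (r(a, d) = 4*(-1) = -4)
N(c) = -5 (N(c) = (-2 + 1) - 4 = -1 - 4 = -5)
l(E) = E²*(71 + E² - 51*E) (l(E) = (71 + E² - 51*E)*E² = E²*(71 + E² - 51*E))
1/(l(N(Z(-4))) + 3136) = 1/((-5)²*(71 + (-5)² - 51*(-5)) + 3136) = 1/(25*(71 + 25 + 255) + 3136) = 1/(25*351 + 3136) = 1/(8775 + 3136) = 1/11911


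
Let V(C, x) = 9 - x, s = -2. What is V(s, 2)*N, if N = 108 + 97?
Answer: 1435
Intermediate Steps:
N = 205
V(s, 2)*N = (9 - 1*2)*205 = (9 - 2)*205 = 7*205 = 1435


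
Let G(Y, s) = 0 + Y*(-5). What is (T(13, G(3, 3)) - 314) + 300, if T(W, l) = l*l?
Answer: 211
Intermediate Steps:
G(Y, s) = -5*Y (G(Y, s) = 0 - 5*Y = -5*Y)
T(W, l) = l²
(T(13, G(3, 3)) - 314) + 300 = ((-5*3)² - 314) + 300 = ((-15)² - 314) + 300 = (225 - 314) + 300 = -89 + 300 = 211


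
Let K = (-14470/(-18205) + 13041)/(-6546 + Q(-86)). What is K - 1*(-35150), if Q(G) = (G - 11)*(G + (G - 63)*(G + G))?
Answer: 63584097370565/1808936184 ≈ 35150.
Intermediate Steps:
Q(G) = (-11 + G)*(G + 2*G*(-63 + G)) (Q(G) = (-11 + G)*(G + (-63 + G)*(2*G)) = (-11 + G)*(G + 2*G*(-63 + G)))
K = -9497035/1808936184 (K = (-14470/(-18205) + 13041)/(-6546 - 86*(1375 - 147*(-86) + 2*(-86)²)) = (-14470*(-1/18205) + 13041)/(-6546 - 86*(1375 + 12642 + 2*7396)) = (2894/3641 + 13041)/(-6546 - 86*(1375 + 12642 + 14792)) = 47485175/(3641*(-6546 - 86*28809)) = 47485175/(3641*(-6546 - 2477574)) = (47485175/3641)/(-2484120) = (47485175/3641)*(-1/2484120) = -9497035/1808936184 ≈ -0.0052501)
K - 1*(-35150) = -9497035/1808936184 - 1*(-35150) = -9497035/1808936184 + 35150 = 63584097370565/1808936184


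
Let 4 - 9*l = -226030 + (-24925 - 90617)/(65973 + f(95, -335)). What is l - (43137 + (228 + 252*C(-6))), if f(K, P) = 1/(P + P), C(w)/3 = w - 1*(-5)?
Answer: -6959380553183/397817181 ≈ -17494.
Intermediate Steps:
C(w) = 15 + 3*w (C(w) = 3*(w - 1*(-5)) = 3*(w + 5) = 3*(5 + w) = 15 + 3*w)
f(K, P) = 1/(2*P)
l = 9991211712046/397817181 (l = 4/9 - (-226030 + (-24925 - 90617)/(65973 + (1/2)/(-335)))/9 = 4/9 - (-226030 - 115542/(65973 + (1/2)*(-1/335)))/9 = 4/9 - (-226030 - 115542/(65973 - 1/670))/9 = 4/9 - (-226030 - 115542/44201909/670)/9 = 4/9 - (-226030 - 115542*670/44201909)/9 = 4/9 - (-226030 - 77413140/44201909)/9 = 4/9 - 1/9*(-9991034904410/44201909) = 4/9 + 9991034904410/397817181 = 9991211712046/397817181 ≈ 25115.)
l - (43137 + (228 + 252*C(-6))) = 9991211712046/397817181 - (43137 + (228 + 252*(15 + 3*(-6)))) = 9991211712046/397817181 - (43137 + (228 + 252*(15 - 18))) = 9991211712046/397817181 - (43137 + (228 + 252*(-3))) = 9991211712046/397817181 - (43137 + (228 - 756)) = 9991211712046/397817181 - (43137 - 528) = 9991211712046/397817181 - 1*42609 = 9991211712046/397817181 - 42609 = -6959380553183/397817181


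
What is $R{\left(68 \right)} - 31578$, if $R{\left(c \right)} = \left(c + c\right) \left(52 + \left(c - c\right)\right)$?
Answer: $-24506$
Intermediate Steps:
$R{\left(c \right)} = 104 c$ ($R{\left(c \right)} = 2 c \left(52 + 0\right) = 2 c 52 = 104 c$)
$R{\left(68 \right)} - 31578 = 104 \cdot 68 - 31578 = 7072 - 31578 = -24506$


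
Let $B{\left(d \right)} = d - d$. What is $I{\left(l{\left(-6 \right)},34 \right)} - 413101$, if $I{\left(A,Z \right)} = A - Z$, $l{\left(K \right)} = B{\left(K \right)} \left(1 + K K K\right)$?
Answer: $-413135$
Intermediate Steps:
$B{\left(d \right)} = 0$
$l{\left(K \right)} = 0$ ($l{\left(K \right)} = 0 \left(1 + K K K\right) = 0 \left(1 + K^{2} K\right) = 0 \left(1 + K^{3}\right) = 0$)
$I{\left(l{\left(-6 \right)},34 \right)} - 413101 = \left(0 - 34\right) - 413101 = -34 - 413101 = -413135$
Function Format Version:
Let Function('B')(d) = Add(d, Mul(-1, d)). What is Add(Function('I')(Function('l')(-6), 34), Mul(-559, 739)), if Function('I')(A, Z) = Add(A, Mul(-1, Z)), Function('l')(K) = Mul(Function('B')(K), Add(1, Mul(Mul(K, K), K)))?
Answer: -413135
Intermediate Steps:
Function('B')(d) = 0
Function('l')(K) = 0 (Function('l')(K) = Mul(0, Add(1, Mul(Mul(K, K), K))) = Mul(0, Add(1, Mul(Pow(K, 2), K))) = Mul(0, Add(1, Pow(K, 3))) = 0)
Add(Function('I')(Function('l')(-6), 34), Mul(-559, 739)) = Add(Add(0, Mul(-1, 34)), Mul(-559, 739)) = Add(Add(0, -34), -413101) = Add(-34, -413101) = -413135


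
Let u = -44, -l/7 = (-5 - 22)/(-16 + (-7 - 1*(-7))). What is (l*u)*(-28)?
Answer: -14553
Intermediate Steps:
l = -189/16 (l = -7*(-5 - 22)/(-16 + (-7 - 1*(-7))) = -(-189)/(-16 + (-7 + 7)) = -(-189)/(-16 + 0) = -(-189)/(-16) = -(-189)*(-1)/16 = -7*27/16 = -189/16 ≈ -11.813)
(l*u)*(-28) = -189/16*(-44)*(-28) = (2079/4)*(-28) = -14553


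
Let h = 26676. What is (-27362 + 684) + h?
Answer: -2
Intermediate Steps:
(-27362 + 684) + h = (-27362 + 684) + 26676 = -26678 + 26676 = -2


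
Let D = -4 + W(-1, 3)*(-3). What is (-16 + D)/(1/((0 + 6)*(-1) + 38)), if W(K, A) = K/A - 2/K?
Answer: -800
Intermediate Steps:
W(K, A) = -2/K + K/A
D = -9 (D = -4 + (-2/(-1) - 1/3)*(-3) = -4 + (-2*(-1) - 1*⅓)*(-3) = -4 + (2 - ⅓)*(-3) = -4 + (5/3)*(-3) = -4 - 5 = -9)
(-16 + D)/(1/((0 + 6)*(-1) + 38)) = (-16 - 9)/(1/((0 + 6)*(-1) + 38)) = -25/1/(6*(-1) + 38) = -25/1/(-6 + 38) = -25/1/32 = -25/(1/32) = 32*(-25) = -800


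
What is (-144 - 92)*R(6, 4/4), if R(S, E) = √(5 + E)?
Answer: -236*√6 ≈ -578.08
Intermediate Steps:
(-144 - 92)*R(6, 4/4) = (-144 - 92)*√(5 + 4/4) = -236*√(5 + 4*(¼)) = -236*√(5 + 1) = -236*√6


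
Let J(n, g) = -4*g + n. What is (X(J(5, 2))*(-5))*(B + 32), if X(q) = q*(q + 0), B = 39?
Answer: -3195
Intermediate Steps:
J(n, g) = n - 4*g
X(q) = q² (X(q) = q*q = q²)
(X(J(5, 2))*(-5))*(B + 32) = ((5 - 4*2)²*(-5))*(39 + 32) = ((5 - 8)²*(-5))*71 = ((-3)²*(-5))*71 = (9*(-5))*71 = -45*71 = -3195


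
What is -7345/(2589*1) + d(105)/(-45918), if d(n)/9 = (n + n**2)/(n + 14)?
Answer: -320588870/112277163 ≈ -2.8553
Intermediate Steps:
d(n) = 9*(n + n**2)/(14 + n) (d(n) = 9*((n + n**2)/(n + 14)) = 9*((n + n**2)/(14 + n)) = 9*(n + n**2)/(14 + n))
-7345/(2589*1) + d(105)/(-45918) = -7345/(2589*1) + (9*105*(1 + 105)/(14 + 105))/(-45918) = -7345/2589 + (9*105*106/119)*(-1/45918) = -7345*1/2589 + (9*105*(1/119)*106)*(-1/45918) = -7345/2589 + (14310/17)*(-1/45918) = -7345/2589 - 795/43367 = -320588870/112277163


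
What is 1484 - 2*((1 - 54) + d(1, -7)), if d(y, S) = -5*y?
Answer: 1600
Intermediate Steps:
1484 - 2*((1 - 54) + d(1, -7)) = 1484 - 2*((1 - 54) - 5*1) = 1484 - 2*(-53 - 5) = 1484 - 2*(-58) = 1484 + 116 = 1600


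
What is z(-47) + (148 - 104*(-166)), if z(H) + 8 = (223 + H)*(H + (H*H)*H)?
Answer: -18263716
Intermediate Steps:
z(H) = -8 + (223 + H)*(H + H**3) (z(H) = -8 + (223 + H)*(H + (H*H)*H) = -8 + (223 + H)*(H + H**2*H) = -8 + (223 + H)*(H + H**3))
z(-47) + (148 - 104*(-166)) = (-8 + (-47)**2 + (-47)**4 + 223*(-47) + 223*(-47)**3) + (148 - 104*(-166)) = (-8 + 2209 + 4879681 - 10481 + 223*(-103823)) + (148 + 17264) = (-8 + 2209 + 4879681 - 10481 - 23152529) + 17412 = -18281128 + 17412 = -18263716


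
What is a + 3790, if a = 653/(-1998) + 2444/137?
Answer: 1042215191/273726 ≈ 3807.5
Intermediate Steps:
a = 4793651/273726 (a = 653*(-1/1998) + 2444*(1/137) = -653/1998 + 2444/137 = 4793651/273726 ≈ 17.513)
a + 3790 = 4793651/273726 + 3790 = 1042215191/273726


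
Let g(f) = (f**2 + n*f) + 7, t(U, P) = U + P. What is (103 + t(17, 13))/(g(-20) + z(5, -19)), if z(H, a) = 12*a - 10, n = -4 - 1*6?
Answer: 133/369 ≈ 0.36043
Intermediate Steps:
n = -10 (n = -4 - 6 = -10)
t(U, P) = P + U
z(H, a) = -10 + 12*a
g(f) = 7 + f**2 - 10*f (g(f) = (f**2 - 10*f) + 7 = 7 + f**2 - 10*f)
(103 + t(17, 13))/(g(-20) + z(5, -19)) = (103 + (13 + 17))/((7 + (-20)**2 - 10*(-20)) + (-10 + 12*(-19))) = (103 + 30)/((7 + 400 + 200) + (-10 - 228)) = 133/(607 - 238) = 133/369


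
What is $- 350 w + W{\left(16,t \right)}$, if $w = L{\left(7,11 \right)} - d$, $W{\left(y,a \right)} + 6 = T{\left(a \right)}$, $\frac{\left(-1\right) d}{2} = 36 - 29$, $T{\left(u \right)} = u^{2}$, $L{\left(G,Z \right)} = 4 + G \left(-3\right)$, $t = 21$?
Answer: $1485$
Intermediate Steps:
$L{\left(G,Z \right)} = 4 - 3 G$
$d = -14$ ($d = - 2 \left(36 - 29\right) = \left(-2\right) 7 = -14$)
$W{\left(y,a \right)} = -6 + a^{2}$
$w = -3$ ($w = \left(4 - 21\right) - -14 = \left(4 - 21\right) + 14 = -17 + 14 = -3$)
$- 350 w + W{\left(16,t \right)} = \left(-350\right) \left(-3\right) - \left(6 - 21^{2}\right) = 1050 + \left(-6 + 441\right) = 1050 + 435 = 1485$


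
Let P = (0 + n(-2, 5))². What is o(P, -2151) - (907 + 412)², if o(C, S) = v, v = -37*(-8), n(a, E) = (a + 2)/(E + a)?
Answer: -1739465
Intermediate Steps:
n(a, E) = (2 + a)/(E + a)
v = 296
P = 0 (P = (0 + (2 - 2)/(5 - 2))² = (0 + 0/3)² = (0 + (⅓)*0)² = (0 + 0)² = 0² = 0)
o(C, S) = 296
o(P, -2151) - (907 + 412)² = 296 - (907 + 412)² = 296 - 1*1319² = 296 - 1*1739761 = 296 - 1739761 = -1739465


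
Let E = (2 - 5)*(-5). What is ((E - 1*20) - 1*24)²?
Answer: 841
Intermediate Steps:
E = 15 (E = -3*(-5) = 15)
((E - 1*20) - 1*24)² = ((15 - 1*20) - 1*24)² = ((15 - 20) - 24)² = (-5 - 24)² = (-29)² = 841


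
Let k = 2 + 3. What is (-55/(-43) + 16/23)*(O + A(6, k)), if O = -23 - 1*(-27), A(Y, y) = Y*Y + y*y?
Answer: 126945/989 ≈ 128.36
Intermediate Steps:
k = 5
A(Y, y) = Y² + y²
O = 4 (O = -23 + 27 = 4)
(-55/(-43) + 16/23)*(O + A(6, k)) = (-55/(-43) + 16/23)*(4 + (6² + 5²)) = (-55*(-1/43) + 16*(1/23))*(4 + (36 + 25)) = (55/43 + 16/23)*(4 + 61) = (1953/989)*65 = 126945/989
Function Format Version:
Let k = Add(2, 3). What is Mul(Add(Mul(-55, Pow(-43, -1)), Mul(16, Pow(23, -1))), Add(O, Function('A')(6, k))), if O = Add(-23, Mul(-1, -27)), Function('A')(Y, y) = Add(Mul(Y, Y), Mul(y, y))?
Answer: Rational(126945, 989) ≈ 128.36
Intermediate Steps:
k = 5
Function('A')(Y, y) = Add(Pow(Y, 2), Pow(y, 2))
O = 4 (O = Add(-23, 27) = 4)
Mul(Add(Mul(-55, Pow(-43, -1)), Mul(16, Pow(23, -1))), Add(O, Function('A')(6, k))) = Mul(Add(Mul(-55, Pow(-43, -1)), Mul(16, Pow(23, -1))), Add(4, Add(Pow(6, 2), Pow(5, 2)))) = Mul(Add(Mul(-55, Rational(-1, 43)), Mul(16, Rational(1, 23))), Add(4, Add(36, 25))) = Mul(Add(Rational(55, 43), Rational(16, 23)), Add(4, 61)) = Mul(Rational(1953, 989), 65) = Rational(126945, 989)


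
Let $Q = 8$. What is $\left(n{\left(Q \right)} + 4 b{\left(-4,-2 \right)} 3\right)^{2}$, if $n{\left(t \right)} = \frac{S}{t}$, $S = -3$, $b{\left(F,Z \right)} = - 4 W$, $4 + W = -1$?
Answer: $\frac{3674889}{64} \approx 57420.0$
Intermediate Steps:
$W = -5$ ($W = -4 - 1 = -5$)
$b{\left(F,Z \right)} = 20$ ($b{\left(F,Z \right)} = \left(-4\right) \left(-5\right) = 20$)
$n{\left(t \right)} = - \frac{3}{t}$
$\left(n{\left(Q \right)} + 4 b{\left(-4,-2 \right)} 3\right)^{2} = \left(- \frac{3}{8} + 4 \cdot 20 \cdot 3\right)^{2} = \left(\left(-3\right) \frac{1}{8} + 80 \cdot 3\right)^{2} = \left(- \frac{3}{8} + 240\right)^{2} = \left(\frac{1917}{8}\right)^{2} = \frac{3674889}{64}$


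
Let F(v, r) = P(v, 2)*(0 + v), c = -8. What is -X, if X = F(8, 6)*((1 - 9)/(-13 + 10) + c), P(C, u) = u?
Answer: 256/3 ≈ 85.333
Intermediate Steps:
F(v, r) = 2*v (F(v, r) = 2*(0 + v) = 2*v)
X = -256/3 (X = (2*8)*((1 - 9)/(-13 + 10) - 8) = 16*(-8/(-3) - 8) = 16*(-8*(-⅓) - 8) = 16*(8/3 - 8) = 16*(-16/3) = -256/3 ≈ -85.333)
-X = -1*(-256/3) = 256/3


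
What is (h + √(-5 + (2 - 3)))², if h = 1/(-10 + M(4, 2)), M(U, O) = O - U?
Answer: (1 - 12*I*√6)²/144 ≈ -5.9931 - 0.40825*I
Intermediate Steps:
h = -1/12 (h = 1/(-10 + (2 - 1*4)) = 1/(-10 + (2 - 4)) = 1/(-10 - 2) = 1/(-12) = -1/12 ≈ -0.083333)
(h + √(-5 + (2 - 3)))² = (-1/12 + √(-5 + (2 - 3)))² = (-1/12 + √(-5 - 1))² = (-1/12 + √(-6))² = (-1/12 + I*√6)²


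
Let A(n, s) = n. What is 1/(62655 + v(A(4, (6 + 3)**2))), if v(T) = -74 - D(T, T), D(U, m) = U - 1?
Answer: 1/62578 ≈ 1.5980e-5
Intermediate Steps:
D(U, m) = -1 + U
v(T) = -73 - T (v(T) = -74 - (-1 + T) = -74 + (1 - T) = -73 - T)
1/(62655 + v(A(4, (6 + 3)**2))) = 1/(62655 + (-73 - 1*4)) = 1/(62655 + (-73 - 4)) = 1/(62655 - 77) = 1/62578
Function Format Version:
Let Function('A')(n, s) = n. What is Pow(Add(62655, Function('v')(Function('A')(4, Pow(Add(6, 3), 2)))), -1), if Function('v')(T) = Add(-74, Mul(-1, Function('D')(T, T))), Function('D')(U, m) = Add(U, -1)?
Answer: Rational(1, 62578) ≈ 1.5980e-5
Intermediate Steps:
Function('D')(U, m) = Add(-1, U)
Function('v')(T) = Add(-73, Mul(-1, T)) (Function('v')(T) = Add(-74, Mul(-1, Add(-1, T))) = Add(-74, Add(1, Mul(-1, T))) = Add(-73, Mul(-1, T)))
Pow(Add(62655, Function('v')(Function('A')(4, Pow(Add(6, 3), 2)))), -1) = Pow(Add(62655, Add(-73, Mul(-1, 4))), -1) = Pow(Add(62655, Add(-73, -4)), -1) = Pow(Add(62655, -77), -1) = Pow(62578, -1) = Rational(1, 62578)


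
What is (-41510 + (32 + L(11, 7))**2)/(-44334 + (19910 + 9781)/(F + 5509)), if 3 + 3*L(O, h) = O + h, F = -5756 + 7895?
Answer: 306998368/339036741 ≈ 0.90550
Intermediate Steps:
F = 2139
L(O, h) = -1 + O/3 + h/3 (L(O, h) = -1 + (O + h)/3 = -1 + (O/3 + h/3) = -1 + O/3 + h/3)
(-41510 + (32 + L(11, 7))**2)/(-44334 + (19910 + 9781)/(F + 5509)) = (-41510 + (32 + (-1 + (1/3)*11 + (1/3)*7))**2)/(-44334 + (19910 + 9781)/(2139 + 5509)) = (-41510 + (32 + (-1 + 11/3 + 7/3))**2)/(-44334 + 29691/7648) = (-41510 + (32 + 5)**2)/(-44334 + 29691*(1/7648)) = (-41510 + 37**2)/(-44334 + 29691/7648) = (-41510 + 1369)/(-339036741/7648) = -40141*(-7648/339036741) = 306998368/339036741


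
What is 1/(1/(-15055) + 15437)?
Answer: 15055/232404034 ≈ 6.4779e-5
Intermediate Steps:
1/(1/(-15055) + 15437) = 1/(-1/15055 + 15437) = 1/(232404034/15055) = 15055/232404034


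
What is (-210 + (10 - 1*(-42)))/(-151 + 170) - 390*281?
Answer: -2082368/19 ≈ -1.0960e+5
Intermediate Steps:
(-210 + (10 - 1*(-42)))/(-151 + 170) - 390*281 = (-210 + (10 + 42))/19 - 109590 = (-210 + 52)*(1/19) - 109590 = -158*1/19 - 109590 = -158/19 - 109590 = -2082368/19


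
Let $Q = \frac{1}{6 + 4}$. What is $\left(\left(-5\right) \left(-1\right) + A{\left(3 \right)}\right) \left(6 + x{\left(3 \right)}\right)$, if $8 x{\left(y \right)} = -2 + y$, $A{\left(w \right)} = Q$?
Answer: $\frac{2499}{80} \approx 31.237$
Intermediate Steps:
$Q = \frac{1}{10} \approx 0.1$
$A{\left(w \right)} = \frac{1}{10}$
$x{\left(y \right)} = - \frac{1}{4} + \frac{y}{8}$ ($x{\left(y \right)} = \frac{-2 + y}{8} = - \frac{1}{4} + \frac{y}{8}$)
$\left(\left(-5\right) \left(-1\right) + A{\left(3 \right)}\right) \left(6 + x{\left(3 \right)}\right) = \left(\left(-5\right) \left(-1\right) + \frac{1}{10}\right) \left(6 + \left(- \frac{1}{4} + \frac{1}{8} \cdot 3\right)\right) = \left(5 + \frac{1}{10}\right) \left(6 + \left(- \frac{1}{4} + \frac{3}{8}\right)\right) = \frac{51 \left(6 + \frac{1}{8}\right)}{10} = \frac{51}{10} \cdot \frac{49}{8} = \frac{2499}{80}$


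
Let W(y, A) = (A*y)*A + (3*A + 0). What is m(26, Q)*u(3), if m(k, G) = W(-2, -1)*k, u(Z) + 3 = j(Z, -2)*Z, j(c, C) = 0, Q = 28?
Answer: 390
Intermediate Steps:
u(Z) = -3 (u(Z) = -3 + 0*Z = -3 + 0 = -3)
W(y, A) = 3*A + y*A² (W(y, A) = y*A² + 3*A = 3*A + y*A²)
m(k, G) = -5*k (m(k, G) = (-(3 - 1*(-2)))*k = (-(3 + 2))*k = (-1*5)*k = -5*k)
m(26, Q)*u(3) = -5*26*(-3) = -130*(-3) = 390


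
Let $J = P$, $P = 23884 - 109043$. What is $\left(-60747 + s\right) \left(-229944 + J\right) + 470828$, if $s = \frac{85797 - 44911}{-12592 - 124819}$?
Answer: $\frac{2630338748122317}{137411} \approx 1.9142 \cdot 10^{10}$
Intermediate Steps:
$s = - \frac{40886}{137411}$ ($s = \frac{40886}{-137411} = 40886 \left(- \frac{1}{137411}\right) = - \frac{40886}{137411} \approx -0.29755$)
$P = -85159$
$J = -85159$
$\left(-60747 + s\right) \left(-229944 + J\right) + 470828 = \left(-60747 - \frac{40886}{137411}\right) \left(-229944 - 85159\right) + 470828 = \left(- \frac{8347346903}{137411}\right) \left(-315103\right) + 470828 = \frac{2630274051176009}{137411} + 470828 = \frac{2630338748122317}{137411}$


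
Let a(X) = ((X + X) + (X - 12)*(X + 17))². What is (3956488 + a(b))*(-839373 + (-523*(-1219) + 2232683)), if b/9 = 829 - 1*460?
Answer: 248065046174374833768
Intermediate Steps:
b = 3321 (b = 9*(829 - 1*460) = 9*(829 - 460) = 9*369 = 3321)
a(X) = (2*X + (-12 + X)*(17 + X))²
(3956488 + a(b))*(-839373 + (-523*(-1219) + 2232683)) = (3956488 + (-204 + 3321² + 7*3321)²)*(-839373 + (-523*(-1219) + 2232683)) = (3956488 + (-204 + 11029041 + 23247)²)*(-839373 + (637537 + 2232683)) = (3956488 + 11052084²)*(-839373 + 2870220) = (3956488 + 122148560743056)*2030847 = 122148564699544*2030847 = 248065046174374833768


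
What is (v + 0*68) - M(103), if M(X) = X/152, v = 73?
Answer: 10993/152 ≈ 72.322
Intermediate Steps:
M(X) = X/152 (M(X) = X*(1/152) = X/152)
(v + 0*68) - M(103) = (73 + 0*68) - 103/152 = (73 + 0) - 1*103/152 = 73 - 103/152 = 10993/152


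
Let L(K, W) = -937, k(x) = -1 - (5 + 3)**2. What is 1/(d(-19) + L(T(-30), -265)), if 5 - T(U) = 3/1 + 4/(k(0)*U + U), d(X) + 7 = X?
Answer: -1/963 ≈ -0.0010384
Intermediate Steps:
d(X) = -7 + X
k(x) = -65 (k(x) = -1 - 1*8**2 = -1 - 1*64 = -1 - 64 = -65)
T(U) = 2 + 1/(16*U) (T(U) = 5 - (3/1 + 4/(-65*U + U)) = 5 - (3*1 + 4/((-64*U))) = 5 - (3 + 4*(-1/(64*U))) = 5 - (3 - 1/(16*U)) = 5 + (-3 + 1/(16*U)) = 2 + 1/(16*U))
1/(d(-19) + L(T(-30), -265)) = 1/((-7 - 19) - 937) = 1/(-26 - 937) = 1/(-963) = -1/963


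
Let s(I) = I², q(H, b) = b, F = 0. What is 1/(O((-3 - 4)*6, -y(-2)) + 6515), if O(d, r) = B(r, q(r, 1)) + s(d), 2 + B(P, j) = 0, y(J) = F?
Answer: 1/8277 ≈ 0.00012082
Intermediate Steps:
y(J) = 0
B(P, j) = -2 (B(P, j) = -2 + 0 = -2)
O(d, r) = -2 + d²
1/(O((-3 - 4)*6, -y(-2)) + 6515) = 1/((-2 + ((-3 - 4)*6)²) + 6515) = 1/((-2 + (-7*6)²) + 6515) = 1/((-2 + (-42)²) + 6515) = 1/((-2 + 1764) + 6515) = 1/(1762 + 6515) = 1/8277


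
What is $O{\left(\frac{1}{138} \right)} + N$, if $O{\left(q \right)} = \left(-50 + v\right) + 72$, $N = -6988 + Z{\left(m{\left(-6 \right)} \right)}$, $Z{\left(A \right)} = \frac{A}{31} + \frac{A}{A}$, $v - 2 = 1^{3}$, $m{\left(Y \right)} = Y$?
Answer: $- \frac{215828}{31} \approx -6962.2$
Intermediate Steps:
$v = 3$ ($v = 2 + 1^{3} = 2 + 1 = 3$)
$Z{\left(A \right)} = 1 + \frac{A}{31}$ ($Z{\left(A \right)} = A \frac{1}{31} + 1 = \frac{A}{31} + 1 = 1 + \frac{A}{31}$)
$N = - \frac{216603}{31}$ ($N = -6988 + \left(1 + \frac{1}{31} \left(-6\right)\right) = -6988 + \left(1 - \frac{6}{31}\right) = -6988 + \frac{25}{31} = - \frac{216603}{31} \approx -6987.2$)
$O{\left(q \right)} = 25$ ($O{\left(q \right)} = \left(-50 + 3\right) + 72 = -47 + 72 = 25$)
$O{\left(\frac{1}{138} \right)} + N = 25 - \frac{216603}{31} = - \frac{215828}{31}$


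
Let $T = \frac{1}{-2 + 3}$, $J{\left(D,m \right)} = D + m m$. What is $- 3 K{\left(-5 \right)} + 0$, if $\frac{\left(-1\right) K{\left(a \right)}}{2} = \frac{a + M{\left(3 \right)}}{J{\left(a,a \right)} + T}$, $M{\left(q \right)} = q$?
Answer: $- \frac{4}{7} \approx -0.57143$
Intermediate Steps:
$J{\left(D,m \right)} = D + m^{2}$
$T = 1$ ($T = 1^{-1} = 1$)
$K{\left(a \right)} = - \frac{2 \left(3 + a\right)}{1 + a + a^{2}}$ ($K{\left(a \right)} = - 2 \frac{a + 3}{\left(a + a^{2}\right) + 1} = - 2 \frac{3 + a}{1 + a + a^{2}} = - \frac{2 \left(3 + a\right)}{1 + a + a^{2}}$)
$- 3 K{\left(-5 \right)} + 0 = - 3 \frac{2 \left(-3 - -5\right)}{1 - 5 + \left(-5\right)^{2}} + 0 = - 3 \frac{2 \left(-3 + 5\right)}{1 - 5 + 25} + 0 = - 3 \cdot 2 \cdot \frac{1}{21} \cdot 2 + 0 = \left(-3\right) \frac{4}{21} + 0 = - \frac{4}{7} + 0 = - \frac{4}{7}$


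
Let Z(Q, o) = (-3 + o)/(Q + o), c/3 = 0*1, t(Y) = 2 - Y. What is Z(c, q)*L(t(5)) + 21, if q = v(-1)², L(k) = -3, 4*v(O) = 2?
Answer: 54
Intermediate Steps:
v(O) = ½ (v(O) = (¼)*2 = ½)
c = 0 (c = 3*(0*1) = 3*0 = 0)
q = ¼ (q = (½)² = ¼ ≈ 0.25000)
Z(Q, o) = (-3 + o)/(Q + o)
Z(c, q)*L(t(5)) + 21 = ((-3 + ¼)/(0 + ¼))*(-3) + 21 = (-11/4/(¼))*(-3) + 21 = (4*(-11/4))*(-3) + 21 = -11*(-3) + 21 = 33 + 21 = 54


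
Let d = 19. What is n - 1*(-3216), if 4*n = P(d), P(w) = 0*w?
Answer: 3216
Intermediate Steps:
P(w) = 0
n = 0 (n = (¼)*0 = 0)
n - 1*(-3216) = 0 - 1*(-3216) = 0 + 3216 = 3216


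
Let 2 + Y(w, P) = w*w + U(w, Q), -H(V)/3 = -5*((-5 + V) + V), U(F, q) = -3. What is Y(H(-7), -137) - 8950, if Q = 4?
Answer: 72270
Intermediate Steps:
H(V) = -75 + 30*V (H(V) = -(-15)*((-5 + V) + V) = -(-15)*(-5 + 2*V) = -3*(25 - 10*V) = -75 + 30*V)
Y(w, P) = -5 + w² (Y(w, P) = -2 + (w*w - 3) = -2 + (w² - 3) = -2 + (-3 + w²) = -5 + w²)
Y(H(-7), -137) - 8950 = (-5 + (-75 + 30*(-7))²) - 8950 = (-5 + (-75 - 210)²) - 8950 = (-5 + (-285)²) - 8950 = (-5 + 81225) - 8950 = 81220 - 8950 = 72270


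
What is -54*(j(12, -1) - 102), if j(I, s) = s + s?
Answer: 5616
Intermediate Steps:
j(I, s) = 2*s
-54*(j(12, -1) - 102) = -54*(2*(-1) - 102) = -54*(-2 - 102) = -54*(-104) = 5616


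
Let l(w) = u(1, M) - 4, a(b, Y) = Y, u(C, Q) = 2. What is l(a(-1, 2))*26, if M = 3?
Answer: -52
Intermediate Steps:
l(w) = -2 (l(w) = 2 - 4 = -2)
l(a(-1, 2))*26 = -2*26 = -52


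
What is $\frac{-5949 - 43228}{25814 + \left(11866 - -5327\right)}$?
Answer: $- \frac{49177}{43007} \approx -1.1435$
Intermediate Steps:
$\frac{-5949 - 43228}{25814 + \left(11866 - -5327\right)} = - \frac{49177}{25814 + \left(11866 + 5327\right)} = - \frac{49177}{25814 + 17193} = - \frac{49177}{43007}$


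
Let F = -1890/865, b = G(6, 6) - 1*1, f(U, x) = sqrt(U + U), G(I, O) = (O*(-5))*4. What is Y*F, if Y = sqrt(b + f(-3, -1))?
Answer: -378*sqrt(-121 + I*sqrt(6))/173 ≈ -0.24326 - 24.036*I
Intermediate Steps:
G(I, O) = -20*O (G(I, O) = -5*O*4 = -20*O)
f(U, x) = sqrt(2)*sqrt(U) (f(U, x) = sqrt(2*U) = sqrt(2)*sqrt(U))
b = -121 (b = -20*6 - 1*1 = -120 - 1 = -121)
Y = sqrt(-121 + I*sqrt(6)) (Y = sqrt(-121 + sqrt(2)*sqrt(-3)) = sqrt(-121 + sqrt(2)*(I*sqrt(3))) = sqrt(-121 + I*sqrt(6)) ≈ 0.1113 + 11.001*I)
F = -378/173 (F = -1890*1/865 = -378/173 ≈ -2.1850)
Y*F = sqrt(-121 + I*sqrt(6))*(-378/173) = -378*sqrt(-121 + I*sqrt(6))/173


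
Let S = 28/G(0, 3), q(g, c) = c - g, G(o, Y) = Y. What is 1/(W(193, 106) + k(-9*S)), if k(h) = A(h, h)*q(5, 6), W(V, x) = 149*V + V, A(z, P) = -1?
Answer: 1/28949 ≈ 3.4544e-5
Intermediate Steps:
W(V, x) = 150*V
S = 28/3 ≈ 9.3333
k(h) = -1 (k(h) = -(6 - 1*5) = -(6 - 5) = -1*1 = -1)
1/(W(193, 106) + k(-9*S)) = 1/(150*193 - 1) = 1/(28950 - 1) = 1/28949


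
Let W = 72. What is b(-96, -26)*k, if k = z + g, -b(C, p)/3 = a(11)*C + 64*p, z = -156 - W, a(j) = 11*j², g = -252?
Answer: -186393600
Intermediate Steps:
z = -228 (z = -156 - 1*72 = -156 - 72 = -228)
b(C, p) = -3993*C - 192*p (b(C, p) = -3*((11*11²)*C + 64*p) = -3*((11*121)*C + 64*p) = -3*(1331*C + 64*p) = -3*(64*p + 1331*C) = -3993*C - 192*p)
k = -480 (k = -228 - 252 = -480)
b(-96, -26)*k = (-3993*(-96) - 192*(-26))*(-480) = (383328 + 4992)*(-480) = 388320*(-480) = -186393600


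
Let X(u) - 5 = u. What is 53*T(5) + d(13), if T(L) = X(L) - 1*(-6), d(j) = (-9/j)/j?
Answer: 143303/169 ≈ 847.95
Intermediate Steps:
X(u) = 5 + u
d(j) = -9/j²
T(L) = 11 + L (T(L) = (5 + L) - 1*(-6) = (5 + L) + 6 = 11 + L)
53*T(5) + d(13) = 53*(11 + 5) - 9/13² = 53*16 - 9*1/169 = 848 - 9/169 = 143303/169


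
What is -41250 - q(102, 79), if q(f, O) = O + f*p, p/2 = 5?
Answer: -42349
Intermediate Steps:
p = 10 (p = 2*5 = 10)
q(f, O) = O + 10*f (q(f, O) = O + f*10 = O + 10*f)
-41250 - q(102, 79) = -41250 - (79 + 10*102) = -41250 - (79 + 1020) = -41250 - 1*1099 = -41250 - 1099 = -42349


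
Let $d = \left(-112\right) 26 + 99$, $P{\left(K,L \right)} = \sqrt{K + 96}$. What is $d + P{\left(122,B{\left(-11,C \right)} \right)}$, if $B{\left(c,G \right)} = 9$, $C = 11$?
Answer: $-2813 + \sqrt{218} \approx -2798.2$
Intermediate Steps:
$P{\left(K,L \right)} = \sqrt{96 + K}$
$d = -2813$ ($d = -2912 + 99 = -2813$)
$d + P{\left(122,B{\left(-11,C \right)} \right)} = -2813 + \sqrt{96 + 122} = -2813 + \sqrt{218}$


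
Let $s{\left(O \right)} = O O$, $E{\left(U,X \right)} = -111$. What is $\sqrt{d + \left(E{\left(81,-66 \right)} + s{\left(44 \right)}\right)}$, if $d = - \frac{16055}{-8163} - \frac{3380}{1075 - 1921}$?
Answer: $\frac{2 \sqrt{7486384979365}}{127887} \approx 42.79$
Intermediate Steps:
$d = \frac{2287415}{383661}$ ($d = \left(-16055\right) \left(- \frac{1}{8163}\right) - \frac{3380}{-846} = \frac{16055}{8163} - - \frac{1690}{423} = \frac{16055}{8163} + \frac{1690}{423} = \frac{2287415}{383661} \approx 5.9621$)
$s{\left(O \right)} = O^{2}$
$\sqrt{d + \left(E{\left(81,-66 \right)} + s{\left(44 \right)}\right)} = \sqrt{\frac{2287415}{383661} - \left(111 - 44^{2}\right)} = \sqrt{\frac{2287415}{383661} + \left(-111 + 1936\right)} = \sqrt{\frac{2287415}{383661} + 1825} = \sqrt{\frac{702468740}{383661}} = \frac{2 \sqrt{7486384979365}}{127887}$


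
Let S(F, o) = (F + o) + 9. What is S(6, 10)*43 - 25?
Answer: 1050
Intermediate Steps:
S(F, o) = 9 + F + o
S(6, 10)*43 - 25 = (9 + 6 + 10)*43 - 25 = 25*43 - 25 = 1075 - 25 = 1050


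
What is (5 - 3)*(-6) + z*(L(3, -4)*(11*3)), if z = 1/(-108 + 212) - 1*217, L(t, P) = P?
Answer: 744399/26 ≈ 28631.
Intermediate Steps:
z = -22567/104 (z = 1/104 - 217 = -22567/104 ≈ -216.99)
(5 - 3)*(-6) + z*(L(3, -4)*(11*3)) = (5 - 3)*(-6) - (-22567)*11*3/26 = 2*(-6) - (-22567)*33/26 = -12 - 22567/104*(-132) = -12 + 744711/26 = 744399/26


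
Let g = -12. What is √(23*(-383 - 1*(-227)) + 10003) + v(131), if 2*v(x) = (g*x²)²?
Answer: 21203994312 + √6415 ≈ 2.1204e+10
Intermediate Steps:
v(x) = 72*x⁴ (v(x) = (-12*x²)²/2 = (144*x⁴)/2 = 72*x⁴)
√(23*(-383 - 1*(-227)) + 10003) + v(131) = √(23*(-383 - 1*(-227)) + 10003) + 72*131⁴ = √(23*(-383 + 227) + 10003) + 72*294499921 = √(23*(-156) + 10003) + 21203994312 = √(-3588 + 10003) + 21203994312 = √6415 + 21203994312 = 21203994312 + √6415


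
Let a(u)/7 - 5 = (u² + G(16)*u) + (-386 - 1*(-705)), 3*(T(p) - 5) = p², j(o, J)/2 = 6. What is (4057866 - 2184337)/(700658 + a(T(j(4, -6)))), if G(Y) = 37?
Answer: 267647/105188 ≈ 2.5445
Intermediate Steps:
j(o, J) = 12 (j(o, J) = 2*6 = 12)
T(p) = 5 + p²/3
a(u) = 2268 + 7*u² + 259*u (a(u) = 35 + 7*((u² + 37*u) + (-386 - 1*(-705))) = 35 + 7*((u² + 37*u) + (-386 + 705)) = 35 + 7*((u² + 37*u) + 319) = 35 + 7*(319 + u² + 37*u) = 35 + (2233 + 7*u² + 259*u) = 2268 + 7*u² + 259*u)
(4057866 - 2184337)/(700658 + a(T(j(4, -6)))) = (4057866 - 2184337)/(700658 + (2268 + 7*(5 + (⅓)*12²)² + 259*(5 + (⅓)*12²))) = 1873529/(700658 + (2268 + 7*(5 + (⅓)*144)² + 259*(5 + (⅓)*144))) = 1873529/(700658 + (2268 + 7*(5 + 48)² + 259*(5 + 48))) = 1873529/(700658 + (2268 + 7*53² + 259*53)) = 1873529/(700658 + (2268 + 7*2809 + 13727)) = 1873529/(700658 + (2268 + 19663 + 13727)) = 1873529/(700658 + 35658) = 1873529/736316 = 1873529*(1/736316) = 267647/105188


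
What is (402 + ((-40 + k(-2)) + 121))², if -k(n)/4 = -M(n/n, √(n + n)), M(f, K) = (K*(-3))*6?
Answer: 212553 - 139104*I ≈ 2.1255e+5 - 1.391e+5*I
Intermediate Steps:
M(f, K) = -18*K (M(f, K) = -3*K*6 = -18*K)
k(n) = -72*√2*√n (k(n) = -(-4)*(-18*√(n + n)) = -(-4)*(-18*√2*√n) = -72*√2*√n)
(402 + ((-40 + k(-2)) + 121))² = (402 + ((-40 - 72*√2*√(-2)) + 121))² = (402 + ((-40 - 72*√2*I*√2) + 121))² = (402 + ((-40 - 144*I) + 121))² = (402 + (81 - 144*I))² = (483 - 144*I)²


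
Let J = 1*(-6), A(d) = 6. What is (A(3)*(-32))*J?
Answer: 1152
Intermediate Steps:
J = -6
(A(3)*(-32))*J = (6*(-32))*(-6) = -192*(-6) = 1152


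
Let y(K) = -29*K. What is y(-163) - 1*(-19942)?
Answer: 24669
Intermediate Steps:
y(-163) - 1*(-19942) = -29*(-163) - 1*(-19942) = 4727 + 19942 = 24669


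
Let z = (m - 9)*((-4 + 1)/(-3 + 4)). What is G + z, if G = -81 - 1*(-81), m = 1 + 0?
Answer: 24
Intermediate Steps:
m = 1
z = 24 (z = (1 - 9)*((-4 + 1)/(-3 + 4)) = -(-24)/1 = -(-24) = -8*(-3) = 24)
G = 0 (G = -81 + 81 = 0)
G + z = 0 + 24 = 24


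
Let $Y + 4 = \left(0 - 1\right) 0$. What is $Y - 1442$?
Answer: $-1446$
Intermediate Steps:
$Y = -4$ ($Y = -4 + \left(0 - 1\right) 0 = -4 - 0 = -4 + 0 = -4$)
$Y - 1442 = -4 - 1442 = -1446$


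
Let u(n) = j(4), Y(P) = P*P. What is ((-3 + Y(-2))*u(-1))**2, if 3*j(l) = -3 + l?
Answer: 1/9 ≈ 0.11111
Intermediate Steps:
j(l) = -1 + l/3 (j(l) = (-3 + l)/3 = -1 + l/3)
Y(P) = P**2
u(n) = 1/3 (u(n) = -1 + (1/3)*4 = -1 + 4/3 = 1/3)
((-3 + Y(-2))*u(-1))**2 = ((-3 + (-2)**2)*(1/3))**2 = ((-3 + 4)*(1/3))**2 = (1*(1/3))**2 = (1/3)**2 = 1/9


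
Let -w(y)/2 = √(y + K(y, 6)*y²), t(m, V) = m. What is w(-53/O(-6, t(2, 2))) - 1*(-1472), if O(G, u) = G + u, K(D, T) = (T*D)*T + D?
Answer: 1472 - √5509297/4 ≈ 885.20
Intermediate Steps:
K(D, T) = D + D*T² (K(D, T) = (D*T)*T + D = D*T² + D = D + D*T²)
w(y) = -2*√(y + 37*y³) (w(y) = -2*√(y + (y*(1 + 6²))*y²) = -2*√(y + (y*(1 + 36))*y²) = -2*√(y + (y*37)*y²) = -2*√(y + (37*y)*y²) = -2*√(y + 37*y³))
w(-53/O(-6, t(2, 2))) - 1*(-1472) = -2*√(-53/(-6 + 2) + 37*(-53/(-6 + 2))³) - 1*(-1472) = -2*√(-53/(-4) + 37*(-53/(-4))³) + 1472 = -2*√(-53*(-¼) + 37*(-53*(-¼))³) + 1472 = -2*√(53/4 + 37*(53/4)³) + 1472 = -2*√(53/4 + 37*(148877/64)) + 1472 = -2*√(53/4 + 5508449/64) + 1472 = -√5509297/4 + 1472 = 1472 - √5509297/4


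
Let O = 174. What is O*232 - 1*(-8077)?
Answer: 48445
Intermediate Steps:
O*232 - 1*(-8077) = 174*232 - 1*(-8077) = 40368 + 8077 = 48445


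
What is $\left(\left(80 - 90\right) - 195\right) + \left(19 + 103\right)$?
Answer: $-83$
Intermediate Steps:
$\left(\left(80 - 90\right) - 195\right) + \left(19 + 103\right) = \left(-10 - 195\right) + 122 = -205 + 122 = -83$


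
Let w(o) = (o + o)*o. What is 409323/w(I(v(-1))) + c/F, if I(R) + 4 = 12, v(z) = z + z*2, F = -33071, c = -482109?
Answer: 13598430885/4233088 ≈ 3212.4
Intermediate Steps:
v(z) = 3*z (v(z) = z + 2*z = 3*z)
I(R) = 8 (I(R) = -4 + 12 = 8)
w(o) = 2*o**2 (w(o) = (2*o)*o = 2*o**2)
409323/w(I(v(-1))) + c/F = 409323/((2*8**2)) - 482109/(-33071) = 409323/((2*64)) - 482109*(-1/33071) = 409323/128 + 482109/33071 = 13598430885/4233088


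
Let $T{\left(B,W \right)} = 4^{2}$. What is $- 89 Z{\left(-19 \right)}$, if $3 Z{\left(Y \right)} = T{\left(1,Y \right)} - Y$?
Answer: $- \frac{3115}{3} \approx -1038.3$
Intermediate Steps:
$T{\left(B,W \right)} = 16$
$Z{\left(Y \right)} = \frac{16}{3} - \frac{Y}{3}$ ($Z{\left(Y \right)} = \frac{16 - Y}{3} = \frac{16}{3} - \frac{Y}{3}$)
$- 89 Z{\left(-19 \right)} = - 89 \left(\frac{16}{3} - - \frac{19}{3}\right) = - 89 \left(\frac{16}{3} + \frac{19}{3}\right) = \left(-89\right) \frac{35}{3} = - \frac{3115}{3}$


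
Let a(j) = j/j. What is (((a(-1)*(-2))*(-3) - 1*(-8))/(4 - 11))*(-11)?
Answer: 22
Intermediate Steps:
a(j) = 1
(((a(-1)*(-2))*(-3) - 1*(-8))/(4 - 11))*(-11) = (((1*(-2))*(-3) - 1*(-8))/(4 - 11))*(-11) = ((-2*(-3) + 8)/(-7))*(-11) = -(6 + 8)/7*(-11) = -⅐*14*(-11) = -2*(-11) = 22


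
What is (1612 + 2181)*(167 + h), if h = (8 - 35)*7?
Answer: -83446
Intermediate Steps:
h = -189 (h = -27*7 = -189)
(1612 + 2181)*(167 + h) = (1612 + 2181)*(167 - 189) = 3793*(-22) = -83446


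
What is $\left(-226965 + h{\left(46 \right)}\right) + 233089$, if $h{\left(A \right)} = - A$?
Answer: $6078$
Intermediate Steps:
$\left(-226965 + h{\left(46 \right)}\right) + 233089 = \left(-226965 - 46\right) + 233089 = -227011 + 233089 = 6078$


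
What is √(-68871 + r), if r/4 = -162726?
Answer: 15*I*√3199 ≈ 848.4*I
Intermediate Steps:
r = -650904 (r = 4*(-162726) = -650904)
√(-68871 + r) = √(-68871 - 650904) = √(-719775) = 15*I*√3199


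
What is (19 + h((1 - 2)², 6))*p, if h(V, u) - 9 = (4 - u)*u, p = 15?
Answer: 240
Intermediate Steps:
h(V, u) = 9 + u*(4 - u) (h(V, u) = 9 + (4 - u)*u = 9 + u*(4 - u))
(19 + h((1 - 2)², 6))*p = (19 + (9 - 1*6² + 4*6))*15 = (19 + (9 - 1*36 + 24))*15 = (19 + (9 - 36 + 24))*15 = (19 - 3)*15 = 16*15 = 240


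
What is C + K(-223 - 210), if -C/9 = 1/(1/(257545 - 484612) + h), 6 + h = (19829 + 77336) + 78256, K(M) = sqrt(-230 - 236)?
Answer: -2043603/39830957804 + I*sqrt(466) ≈ -5.1307e-5 + 21.587*I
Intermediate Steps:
K(M) = I*sqrt(466) (K(M) = sqrt(-466) = I*sqrt(466))
h = 175415 (h = -6 + ((19829 + 77336) + 78256) = -6 + (97165 + 78256) = -6 + 175421 = 175415)
C = -2043603/39830957804 (C = -9/(1/(257545 - 484612) + 175415) = -9/(1/(-227067) + 175415) = -9/(-1/227067 + 175415) = -9/39830957804/227067 = -9*227067/39830957804 = -2043603/39830957804 ≈ -5.1307e-5)
C + K(-223 - 210) = -2043603/39830957804 + I*sqrt(466)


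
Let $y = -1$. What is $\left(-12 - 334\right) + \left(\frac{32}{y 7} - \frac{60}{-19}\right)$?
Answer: $- \frac{46206}{133} \approx -347.41$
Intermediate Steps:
$\left(-12 - 334\right) + \left(\frac{32}{y 7} - \frac{60}{-19}\right) = \left(-12 - 334\right) + \left(\frac{32}{\left(-1\right) 7} - \frac{60}{-19}\right) = -346 + \left(\frac{32}{-7} - - \frac{60}{19}\right) = -346 + \left(32 \left(- \frac{1}{7}\right) + \frac{60}{19}\right) = -346 + \left(- \frac{32}{7} + \frac{60}{19}\right) = -346 - \frac{188}{133} = - \frac{46206}{133}$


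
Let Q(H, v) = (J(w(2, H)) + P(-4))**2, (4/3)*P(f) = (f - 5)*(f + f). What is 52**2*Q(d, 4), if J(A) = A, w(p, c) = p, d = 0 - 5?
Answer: 8479744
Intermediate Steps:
P(f) = 3*f*(-5 + f)/2 (P(f) = 3*((f - 5)*(f + f))/4 = 3*((-5 + f)*(2*f))/4 = 3*(2*f*(-5 + f))/4 = 3*f*(-5 + f)/2)
d = -5
Q(H, v) = 3136 (Q(H, v) = (2 + (3/2)*(-4)*(-5 - 4))**2 = (2 + (3/2)*(-4)*(-9))**2 = (2 + 54)**2 = 56**2 = 3136)
52**2*Q(d, 4) = 52**2*3136 = 2704*3136 = 8479744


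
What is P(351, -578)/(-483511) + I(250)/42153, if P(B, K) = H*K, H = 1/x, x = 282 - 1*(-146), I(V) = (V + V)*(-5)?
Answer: -258666202783/4361627985162 ≈ -0.059305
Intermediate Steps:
I(V) = -10*V (I(V) = (2*V)*(-5) = -10*V)
x = 428 (x = 282 + 146 = 428)
H = 1/428 ≈ 0.0023364
P(B, K) = K/428
P(351, -578)/(-483511) + I(250)/42153 = ((1/428)*(-578))/(-483511) - 10*250/42153 = -289/214*(-1/483511) - 2500*1/42153 = 289/103471354 - 2500/42153 = -258666202783/4361627985162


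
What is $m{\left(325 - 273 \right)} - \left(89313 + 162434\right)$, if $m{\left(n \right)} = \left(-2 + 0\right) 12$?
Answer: $-251771$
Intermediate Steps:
$m{\left(n \right)} = -24$ ($m{\left(n \right)} = \left(-2\right) 12 = -24$)
$m{\left(325 - 273 \right)} - \left(89313 + 162434\right) = -24 - \left(89313 + 162434\right) = -24 - 251747 = -251771$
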